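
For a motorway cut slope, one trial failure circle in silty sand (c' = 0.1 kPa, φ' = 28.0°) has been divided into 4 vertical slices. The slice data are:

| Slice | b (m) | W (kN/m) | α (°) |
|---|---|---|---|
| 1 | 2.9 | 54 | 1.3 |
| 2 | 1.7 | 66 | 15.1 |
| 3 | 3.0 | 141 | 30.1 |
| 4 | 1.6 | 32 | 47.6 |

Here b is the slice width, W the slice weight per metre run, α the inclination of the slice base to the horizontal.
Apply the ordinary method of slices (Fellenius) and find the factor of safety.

Ordinary method of slices: FS = Σ[c'·Δl_i + (W_i cosα_i)·tanφ'] / Σ W_i sinα_i, with Δl_i = b_i / cosα_i.
Slice 1: Δl = 2.9/cos1.3° = 2.901 m; N'_1 = 54·cos1.3° = 54.0; c'Δl = 0.29; W sinα = 1.2
Slice 2: Δl = 1.7/cos15.1° = 1.761 m; N'_2 = 66·cos15.1° = 63.7; c'Δl = 0.18; W sinα = 17.2
Slice 3: Δl = 3.0/cos30.1° = 3.468 m; N'_3 = 141·cos30.1° = 122.0; c'Δl = 0.35; W sinα = 70.7
Slice 4: Δl = 1.6/cos47.6° = 2.373 m; N'_4 = 32·cos47.6° = 21.6; c'Δl = 0.24; W sinα = 23.6
Σc'Δl = 1.1 kN/m; ΣN' = 261.3 kN/m; ΣW sinα = 112.8 kN/m
Resisting = 1.1 + 261.3·tan28.0° = 1.1 + 138.9 = 140.0 kN/m
FS = 140.0 / 112.8 = 1.241

FS = 1.24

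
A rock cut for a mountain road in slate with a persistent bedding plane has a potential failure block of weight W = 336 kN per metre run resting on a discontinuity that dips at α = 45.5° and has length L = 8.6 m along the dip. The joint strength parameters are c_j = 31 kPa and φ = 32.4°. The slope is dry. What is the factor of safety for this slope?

FS = 1.74

Resolving the block weight along and normal to the plane and applying the Mohr–Coulomb strength on the joint:
N' = W cosα = 336·cos45.5° = 235.5 kN/m
Driving force T = W sinα = 336·sin45.5° = 239.7 kN/m
Resisting force R = c_j·L + N'·tanφ = 31·8.6 + 235.5·tan32.4° = 266.6 + 149.5 = 416.1 kN/m
FS = R / T = 416.1 / 239.7 = 1.736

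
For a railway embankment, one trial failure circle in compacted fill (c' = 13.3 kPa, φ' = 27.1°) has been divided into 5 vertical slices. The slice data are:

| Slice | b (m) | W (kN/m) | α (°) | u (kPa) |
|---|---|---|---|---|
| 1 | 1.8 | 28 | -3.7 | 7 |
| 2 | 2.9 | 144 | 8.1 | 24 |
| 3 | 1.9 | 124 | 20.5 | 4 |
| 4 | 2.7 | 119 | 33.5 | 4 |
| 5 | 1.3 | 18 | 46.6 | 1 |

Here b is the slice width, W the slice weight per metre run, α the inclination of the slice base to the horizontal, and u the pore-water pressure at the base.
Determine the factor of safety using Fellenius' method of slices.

Ordinary method of slices: FS = Σ[c'·Δl_i + (W_i cosα_i − u_i·Δl_i)·tanφ'] / Σ W_i sinα_i, with Δl_i = b_i / cosα_i.
Slice 1: Δl = 1.8/cos(-3.7°) = 1.804 m; N'_1 = 28·cos(-3.7°) − 7·1.804 = 15.3; c'Δl = 23.99; W sinα = -1.8
Slice 2: Δl = 2.9/cos8.1° = 2.929 m; N'_2 = 144·cos8.1° − 24·2.929 = 72.3; c'Δl = 38.96; W sinα = 20.3
Slice 3: Δl = 1.9/cos20.5° = 2.028 m; N'_3 = 124·cos20.5° − 4·2.028 = 108.0; c'Δl = 26.98; W sinα = 43.4
Slice 4: Δl = 2.7/cos33.5° = 3.238 m; N'_4 = 119·cos33.5° − 4·3.238 = 86.3; c'Δl = 43.06; W sinα = 65.7
Slice 5: Δl = 1.3/cos46.6° = 1.892 m; N'_5 = 18·cos46.6° − 1·1.892 = 10.5; c'Δl = 25.16; W sinα = 13.1
Σc'Δl = 158.2 kN/m; ΣN' = 292.4 kN/m; ΣW sinα = 140.7 kN/m
Resisting = 158.2 + 292.4·tan27.1° = 158.2 + 149.6 = 307.8 kN/m
FS = 307.8 / 140.7 = 2.188

FS = 2.19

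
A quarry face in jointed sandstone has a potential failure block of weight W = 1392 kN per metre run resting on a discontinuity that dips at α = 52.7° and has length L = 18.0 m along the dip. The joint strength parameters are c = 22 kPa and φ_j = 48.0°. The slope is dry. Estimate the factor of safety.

FS = 1.20

Resolving the block weight along and normal to the plane and applying the Mohr–Coulomb strength on the joint:
N' = W cosα = 1392·cos52.7° = 843.5 kN/m
Driving force T = W sinα = 1392·sin52.7° = 1107.3 kN/m
Resisting force R = c·L + N'·tanφ_j = 22·18.0 + 843.5·tan48.0° = 396.0 + 936.8 = 1332.8 kN/m
FS = R / T = 1332.8 / 1107.3 = 1.204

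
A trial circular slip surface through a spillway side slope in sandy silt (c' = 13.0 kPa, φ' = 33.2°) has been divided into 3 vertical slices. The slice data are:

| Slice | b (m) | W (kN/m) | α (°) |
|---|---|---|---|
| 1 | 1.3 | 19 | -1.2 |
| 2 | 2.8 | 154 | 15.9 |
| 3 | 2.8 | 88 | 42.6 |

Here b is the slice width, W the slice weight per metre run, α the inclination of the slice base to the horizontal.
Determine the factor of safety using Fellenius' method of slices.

Ordinary method of slices: FS = Σ[c'·Δl_i + (W_i cosα_i)·tanφ'] / Σ W_i sinα_i, with Δl_i = b_i / cosα_i.
Slice 1: Δl = 1.3/cos(-1.2°) = 1.300 m; N'_1 = 19·cos(-1.2°) = 19.0; c'Δl = 16.90; W sinα = -0.4
Slice 2: Δl = 2.8/cos15.9° = 2.911 m; N'_2 = 154·cos15.9° = 148.1; c'Δl = 37.85; W sinα = 42.2
Slice 3: Δl = 2.8/cos42.6° = 3.804 m; N'_3 = 88·cos42.6° = 64.8; c'Δl = 49.45; W sinα = 59.6
Σc'Δl = 104.2 kN/m; ΣN' = 231.9 kN/m; ΣW sinα = 101.4 kN/m
Resisting = 104.2 + 231.9·tan33.2° = 104.2 + 151.7 = 255.9 kN/m
FS = 255.9 / 101.4 = 2.525

FS = 2.53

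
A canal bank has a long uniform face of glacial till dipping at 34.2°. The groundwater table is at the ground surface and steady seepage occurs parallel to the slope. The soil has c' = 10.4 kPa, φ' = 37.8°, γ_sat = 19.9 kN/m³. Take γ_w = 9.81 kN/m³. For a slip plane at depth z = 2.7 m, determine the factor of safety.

FS = 1.00

With seepage parallel to the slope and the water table at the surface, the effective normal stress on the slip plane uses the buoyant unit weight γ' = γ_sat − γ_w while the driving shear stress uses γ_sat:
FS = [c' + γ' z cos²β tanφ'] / [γ_sat z sinβ cosβ]
γ' = 19.9 − 9.81 = 10.09 kN/m³
Numerator = 10.4 + 10.09·2.7·cos²34.2°·tan37.8° = 10.4 + 10.09·2.7·0.6841·0.7757 = 24.855 kPa
Denominator = 19.9·2.7·sin34.2°·cos34.2° = 19.9·2.7·0.5621·0.8271 = 24.978 kPa
FS = 24.855 / 24.978 = 0.995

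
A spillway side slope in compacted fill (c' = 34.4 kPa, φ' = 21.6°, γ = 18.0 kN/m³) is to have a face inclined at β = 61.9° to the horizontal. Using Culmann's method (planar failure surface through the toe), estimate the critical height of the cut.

H_c = 26.42 m

Culmann's analysis gives the critical failure plane at α_cr = (β + φ')/2 = (61.9 + 21.6)/2 = 41.8°, and the critical height
H_c = (4c'/γ) · sinβ cosφ' / [1 − cos(β − φ')]
    = (4·34.4/18.0) · sin61.9°·cos21.6° / [1 − cos(40.3°)]
    = 7.644 · 0.8821·0.9298 / [1 − 0.7627]
    = 7.644 · 0.8202 / 0.2373
    = 26.42 m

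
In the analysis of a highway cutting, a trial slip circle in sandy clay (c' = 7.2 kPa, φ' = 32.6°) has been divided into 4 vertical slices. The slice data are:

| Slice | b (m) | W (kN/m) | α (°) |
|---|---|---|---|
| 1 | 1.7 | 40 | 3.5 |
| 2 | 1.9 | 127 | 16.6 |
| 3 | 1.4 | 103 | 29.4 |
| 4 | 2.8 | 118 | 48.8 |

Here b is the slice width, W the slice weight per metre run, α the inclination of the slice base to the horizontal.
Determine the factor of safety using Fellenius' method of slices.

Ordinary method of slices: FS = Σ[c'·Δl_i + (W_i cosα_i)·tanφ'] / Σ W_i sinα_i, with Δl_i = b_i / cosα_i.
Slice 1: Δl = 1.7/cos3.5° = 1.703 m; N'_1 = 40·cos3.5° = 39.9; c'Δl = 12.26; W sinα = 2.4
Slice 2: Δl = 1.9/cos16.6° = 1.983 m; N'_2 = 127·cos16.6° = 121.7; c'Δl = 14.27; W sinα = 36.3
Slice 3: Δl = 1.4/cos29.4° = 1.607 m; N'_3 = 103·cos29.4° = 89.7; c'Δl = 11.57; W sinα = 50.6
Slice 4: Δl = 2.8/cos48.8° = 4.251 m; N'_4 = 118·cos48.8° = 77.7; c'Δl = 30.61; W sinα = 88.8
Σc'Δl = 68.7 kN/m; ΣN' = 329.1 kN/m; ΣW sinα = 178.1 kN/m
Resisting = 68.7 + 329.1·tan32.6° = 68.7 + 210.5 = 279.2 kN/m
FS = 279.2 / 178.1 = 1.568

FS = 1.57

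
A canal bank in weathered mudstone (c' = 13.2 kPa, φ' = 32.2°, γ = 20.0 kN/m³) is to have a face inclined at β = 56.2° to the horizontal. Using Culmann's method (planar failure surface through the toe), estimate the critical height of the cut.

H_c = 21.47 m

Culmann's analysis gives the critical failure plane at α_cr = (β + φ')/2 = (56.2 + 32.2)/2 = 44.2°, and the critical height
H_c = (4c'/γ) · sinβ cosφ' / [1 − cos(β − φ')]
    = (4·13.2/20.0) · sin56.2°·cos32.2° / [1 − cos(24.0°)]
    = 2.640 · 0.8310·0.8462 / [1 − 0.9135]
    = 2.640 · 0.7032 / 0.0865
    = 21.47 m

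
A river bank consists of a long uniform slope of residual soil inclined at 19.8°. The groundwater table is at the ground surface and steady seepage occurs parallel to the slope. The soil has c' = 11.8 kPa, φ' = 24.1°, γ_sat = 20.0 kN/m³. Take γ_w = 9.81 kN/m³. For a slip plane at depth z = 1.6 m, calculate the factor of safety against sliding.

With seepage parallel to the slope and the water table at the surface, the effective normal stress on the slip plane uses the buoyant unit weight γ' = γ_sat − γ_w while the driving shear stress uses γ_sat:
FS = [c' + γ' z cos²β tanφ'] / [γ_sat z sinβ cosβ]
γ' = 20.0 − 9.81 = 10.19 kN/m³
Numerator = 11.8 + 10.19·1.6·cos²19.8°·tan24.1° = 11.8 + 10.19·1.6·0.8853·0.4473 = 18.256 kPa
Denominator = 20.0·1.6·sin19.8°·cos19.8° = 20.0·1.6·0.3387·0.9409 = 10.199 kPa
FS = 18.256 / 10.199 = 1.790

FS = 1.79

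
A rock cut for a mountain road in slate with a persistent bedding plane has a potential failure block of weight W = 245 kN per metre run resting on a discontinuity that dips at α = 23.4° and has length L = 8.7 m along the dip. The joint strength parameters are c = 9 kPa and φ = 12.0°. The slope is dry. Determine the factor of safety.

Resolving the block weight along and normal to the plane and applying the Mohr–Coulomb strength on the joint:
N' = W cosα = 245·cos23.4° = 224.8 kN/m
Driving force T = W sinα = 245·sin23.4° = 97.3 kN/m
Resisting force R = c·L + N'·tanφ = 9·8.7 + 224.8·tan12.0° = 78.3 + 47.8 = 126.1 kN/m
FS = R / T = 126.1 / 97.3 = 1.296

FS = 1.30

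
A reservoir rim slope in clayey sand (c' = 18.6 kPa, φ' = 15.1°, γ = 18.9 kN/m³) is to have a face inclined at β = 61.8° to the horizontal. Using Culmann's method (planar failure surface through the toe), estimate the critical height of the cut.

H_c = 10.66 m

Culmann's analysis gives the critical failure plane at α_cr = (β + φ')/2 = (61.8 + 15.1)/2 = 38.4°, and the critical height
H_c = (4c'/γ) · sinβ cosφ' / [1 − cos(β − φ')]
    = (4·18.6/18.9) · sin61.8°·cos15.1° / [1 − cos(46.7°)]
    = 3.937 · 0.8813·0.9655 / [1 − 0.6858]
    = 3.937 · 0.8509 / 0.3142
    = 10.66 m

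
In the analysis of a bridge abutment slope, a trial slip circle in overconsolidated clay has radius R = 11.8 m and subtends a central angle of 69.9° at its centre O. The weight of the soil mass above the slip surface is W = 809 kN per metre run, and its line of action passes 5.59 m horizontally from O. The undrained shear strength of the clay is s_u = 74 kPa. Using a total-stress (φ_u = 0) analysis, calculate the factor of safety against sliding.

FS = 2.78

Taking moments about the centre O, the resisting moment is provided by the undrained shear strength acting along the arc:
Arc length L_a = R·θ = 11.8·(69.9°·π/180) = 11.8·1.2200 = 14.40 m
M_R = s_u·L_a·R = 74·14.40·11.8 = 12570.4 kN·m/m
M_D = W·d = 809·5.59 = 4522.3 kN·m/m
FS = M_R / M_D = 12570.4 / 4522.3 = 2.780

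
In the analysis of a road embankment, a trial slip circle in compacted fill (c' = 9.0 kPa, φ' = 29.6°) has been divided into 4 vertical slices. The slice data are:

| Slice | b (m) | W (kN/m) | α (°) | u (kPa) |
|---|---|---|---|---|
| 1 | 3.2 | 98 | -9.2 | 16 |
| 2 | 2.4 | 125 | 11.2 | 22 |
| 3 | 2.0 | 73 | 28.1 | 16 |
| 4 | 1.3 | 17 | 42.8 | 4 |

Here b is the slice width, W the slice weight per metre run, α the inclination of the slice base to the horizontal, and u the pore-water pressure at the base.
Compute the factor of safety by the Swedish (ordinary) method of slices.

Ordinary method of slices: FS = Σ[c'·Δl_i + (W_i cosα_i − u_i·Δl_i)·tanφ'] / Σ W_i sinα_i, with Δl_i = b_i / cosα_i.
Slice 1: Δl = 3.2/cos(-9.2°) = 3.242 m; N'_1 = 98·cos(-9.2°) − 16·3.242 = 44.9; c'Δl = 29.18; W sinα = -15.7
Slice 2: Δl = 2.4/cos11.2° = 2.447 m; N'_2 = 125·cos11.2° − 22·2.447 = 68.8; c'Δl = 22.02; W sinα = 24.3
Slice 3: Δl = 2.0/cos28.1° = 2.267 m; N'_3 = 73·cos28.1° − 16·2.267 = 28.1; c'Δl = 20.41; W sinα = 34.4
Slice 4: Δl = 1.3/cos42.8° = 1.772 m; N'_4 = 17·cos42.8° − 4·1.772 = 5.4; c'Δl = 15.95; W sinα = 11.6
Σc'Δl = 87.5 kN/m; ΣN' = 147.2 kN/m; ΣW sinα = 54.5 kN/m
Resisting = 87.5 + 147.2·tan29.6° = 87.5 + 83.6 = 171.2 kN/m
FS = 171.2 / 54.5 = 3.138

FS = 3.14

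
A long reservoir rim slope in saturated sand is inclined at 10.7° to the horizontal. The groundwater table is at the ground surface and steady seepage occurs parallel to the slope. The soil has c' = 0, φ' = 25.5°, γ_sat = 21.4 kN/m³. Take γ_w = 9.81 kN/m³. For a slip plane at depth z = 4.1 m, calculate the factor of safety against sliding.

With seepage parallel to the slope and the water table at the surface, the effective normal stress on the slip plane uses the buoyant unit weight γ' = γ_sat − γ_w while the driving shear stress uses γ_sat:
FS = [c' + γ' z cos²β tanφ'] / [γ_sat z sinβ cosβ]
(For c' = 0 this reduces to FS = (γ'/γ_sat)·tanφ'/tanβ.)
γ' = 21.4 − 9.81 = 11.59 kN/m³
Numerator = 0.0 + 11.59·4.1·cos²10.7°·tan25.5° = 0.0 + 11.59·4.1·0.9655·0.4770 = 21.884 kPa
Denominator = 21.4·4.1·sin10.7°·cos10.7° = 21.4·4.1·0.1857·0.9826 = 16.007 kPa
FS = 21.884 / 16.007 = 1.367

FS = 1.37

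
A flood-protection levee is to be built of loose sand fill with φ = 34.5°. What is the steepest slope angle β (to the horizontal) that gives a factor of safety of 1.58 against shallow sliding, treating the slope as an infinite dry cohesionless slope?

β = 23.5°

For an infinite dry cohesionless slope FS = tanφ/tanβ, so tanβ = tanφ / FS.
tanβ = tan34.5° / 1.58 = 0.6873 / 1.58 = 0.4350
β = arctan(0.4350) = 23.51°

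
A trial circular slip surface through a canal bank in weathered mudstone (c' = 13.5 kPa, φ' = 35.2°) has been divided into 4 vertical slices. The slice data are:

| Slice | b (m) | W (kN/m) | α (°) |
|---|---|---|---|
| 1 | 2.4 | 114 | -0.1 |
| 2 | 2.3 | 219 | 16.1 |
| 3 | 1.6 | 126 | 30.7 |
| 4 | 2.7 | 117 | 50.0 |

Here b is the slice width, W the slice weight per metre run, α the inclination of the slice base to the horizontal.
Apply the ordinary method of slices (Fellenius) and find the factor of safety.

FS = 2.35

Ordinary method of slices: FS = Σ[c'·Δl_i + (W_i cosα_i)·tanφ'] / Σ W_i sinα_i, with Δl_i = b_i / cosα_i.
Slice 1: Δl = 2.4/cos(-0.1°) = 2.400 m; N'_1 = 114·cos(-0.1°) = 114.0; c'Δl = 32.40; W sinα = -0.2
Slice 2: Δl = 2.3/cos16.1° = 2.394 m; N'_2 = 219·cos16.1° = 210.4; c'Δl = 32.32; W sinα = 60.7
Slice 3: Δl = 1.6/cos30.7° = 1.861 m; N'_3 = 126·cos30.7° = 108.3; c'Δl = 25.12; W sinα = 64.3
Slice 4: Δl = 2.7/cos50.0° = 4.200 m; N'_4 = 117·cos50.0° = 75.2; c'Δl = 56.71; W sinα = 89.6
Σc'Δl = 146.5 kN/m; ΣN' = 508.0 kN/m; ΣW sinα = 214.5 kN/m
Resisting = 146.5 + 508.0·tan35.2° = 146.5 + 358.3 = 504.9 kN/m
FS = 504.9 / 214.5 = 2.354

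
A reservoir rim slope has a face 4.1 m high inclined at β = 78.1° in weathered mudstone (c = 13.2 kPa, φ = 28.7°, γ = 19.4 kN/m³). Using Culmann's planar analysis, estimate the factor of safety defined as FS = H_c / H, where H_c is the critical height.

H_c = (4c/γ) · sinβ cosφ / [1 − cos(β − φ)]
    = (4·13.2/19.4) · sin78.1°·cos28.7° / [1 − cos49.4°]
    = 2.722 · 0.8583 / 0.3492 = 6.69 m
FS = H_c / H = 6.69 / 4.1 = 1.631

FS = 1.63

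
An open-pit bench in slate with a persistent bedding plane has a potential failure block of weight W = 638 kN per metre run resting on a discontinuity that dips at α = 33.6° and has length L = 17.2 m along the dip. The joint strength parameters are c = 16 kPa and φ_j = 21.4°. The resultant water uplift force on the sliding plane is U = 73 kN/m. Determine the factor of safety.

FS = 1.29

Resolving the block weight along and normal to the plane and applying the Mohr–Coulomb strength on the joint:
N' = W cosα − U = 638·cos33.6° − 73 = 458.4 kN/m
Driving force T = W sinα = 638·sin33.6° = 353.1 kN/m
Resisting force R = c·L + N'·tanφ_j = 16·17.2 + 458.4·tan21.4° = 275.2 + 179.6 = 454.8 kN/m
FS = R / T = 454.8 / 353.1 = 1.288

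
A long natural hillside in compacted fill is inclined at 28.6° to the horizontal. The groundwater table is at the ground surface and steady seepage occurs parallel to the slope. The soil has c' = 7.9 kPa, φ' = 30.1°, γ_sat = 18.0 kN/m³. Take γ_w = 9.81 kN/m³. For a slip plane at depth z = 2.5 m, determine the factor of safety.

FS = 0.90

With seepage parallel to the slope and the water table at the surface, the effective normal stress on the slip plane uses the buoyant unit weight γ' = γ_sat − γ_w while the driving shear stress uses γ_sat:
FS = [c' + γ' z cos²β tanφ'] / [γ_sat z sinβ cosβ]
γ' = 18.0 − 9.81 = 8.19 kN/m³
Numerator = 7.9 + 8.19·2.5·cos²28.6°·tan30.1° = 7.9 + 8.19·2.5·0.7709·0.5797 = 17.049 kPa
Denominator = 18.0·2.5·sin28.6°·cos28.6° = 18.0·2.5·0.4787·0.8780 = 18.913 kPa
FS = 17.049 / 18.913 = 0.901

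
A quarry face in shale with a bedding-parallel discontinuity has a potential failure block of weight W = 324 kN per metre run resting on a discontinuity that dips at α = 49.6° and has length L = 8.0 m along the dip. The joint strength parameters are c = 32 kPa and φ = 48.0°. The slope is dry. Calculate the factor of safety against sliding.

FS = 1.98

Resolving the block weight along and normal to the plane and applying the Mohr–Coulomb strength on the joint:
N' = W cosα = 324·cos49.6° = 210.0 kN/m
Driving force T = W sinα = 324·sin49.6° = 246.7 kN/m
Resisting force R = c·L + N'·tanφ = 32·8.0 + 210.0·tan48.0° = 256.0 + 233.2 = 489.2 kN/m
FS = R / T = 489.2 / 246.7 = 1.983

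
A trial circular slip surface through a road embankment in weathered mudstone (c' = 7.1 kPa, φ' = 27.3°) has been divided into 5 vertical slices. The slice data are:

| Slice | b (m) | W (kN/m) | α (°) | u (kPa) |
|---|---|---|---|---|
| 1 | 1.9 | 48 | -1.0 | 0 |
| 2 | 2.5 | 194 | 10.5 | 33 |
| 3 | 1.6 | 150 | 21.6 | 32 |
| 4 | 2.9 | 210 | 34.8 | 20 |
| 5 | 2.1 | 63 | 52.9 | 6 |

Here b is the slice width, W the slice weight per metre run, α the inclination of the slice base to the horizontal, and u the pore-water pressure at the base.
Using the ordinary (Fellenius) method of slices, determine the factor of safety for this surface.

FS = 1.07

Ordinary method of slices: FS = Σ[c'·Δl_i + (W_i cosα_i − u_i·Δl_i)·tanφ'] / Σ W_i sinα_i, with Δl_i = b_i / cosα_i.
Slice 1: Δl = 1.9/cos(-1.0°) = 1.900 m; N'_1 = 48·cos(-1.0°) − 0·1.900 = 48.0; c'Δl = 13.49; W sinα = -0.8
Slice 2: Δl = 2.5/cos10.5° = 2.543 m; N'_2 = 194·cos10.5° − 33·2.543 = 106.8; c'Δl = 18.05; W sinα = 35.4
Slice 3: Δl = 1.6/cos21.6° = 1.721 m; N'_3 = 150·cos21.6° − 32·1.721 = 84.4; c'Δl = 12.22; W sinα = 55.2
Slice 4: Δl = 2.9/cos34.8° = 3.532 m; N'_4 = 210·cos34.8° − 20·3.532 = 101.8; c'Δl = 25.07; W sinα = 119.8
Slice 5: Δl = 2.1/cos52.9° = 3.481 m; N'_5 = 63·cos52.9° − 6·3.481 = 17.1; c'Δl = 24.72; W sinα = 50.2
Σc'Δl = 93.6 kN/m; ΣN' = 358.2 kN/m; ΣW sinα = 259.8 kN/m
Resisting = 93.6 + 358.2·tan27.3° = 93.6 + 184.9 = 278.4 kN/m
FS = 278.4 / 259.8 = 1.072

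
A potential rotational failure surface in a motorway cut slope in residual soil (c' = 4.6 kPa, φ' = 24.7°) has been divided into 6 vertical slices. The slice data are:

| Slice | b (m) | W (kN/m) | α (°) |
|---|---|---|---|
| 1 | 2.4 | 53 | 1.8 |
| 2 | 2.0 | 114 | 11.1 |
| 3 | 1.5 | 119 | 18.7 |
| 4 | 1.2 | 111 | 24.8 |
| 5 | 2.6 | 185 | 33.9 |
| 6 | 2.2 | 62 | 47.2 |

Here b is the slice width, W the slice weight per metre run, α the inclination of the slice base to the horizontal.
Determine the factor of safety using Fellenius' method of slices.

FS = 1.27

Ordinary method of slices: FS = Σ[c'·Δl_i + (W_i cosα_i)·tanφ'] / Σ W_i sinα_i, with Δl_i = b_i / cosα_i.
Slice 1: Δl = 2.4/cos1.8° = 2.401 m; N'_1 = 53·cos1.8° = 53.0; c'Δl = 11.05; W sinα = 1.7
Slice 2: Δl = 2.0/cos11.1° = 2.038 m; N'_2 = 114·cos11.1° = 111.9; c'Δl = 9.38; W sinα = 21.9
Slice 3: Δl = 1.5/cos18.7° = 1.584 m; N'_3 = 119·cos18.7° = 112.7; c'Δl = 7.28; W sinα = 38.2
Slice 4: Δl = 1.2/cos24.8° = 1.322 m; N'_4 = 111·cos24.8° = 100.8; c'Δl = 6.08; W sinα = 46.6
Slice 5: Δl = 2.6/cos33.9° = 3.132 m; N'_5 = 185·cos33.9° = 153.6; c'Δl = 14.41; W sinα = 103.2
Slice 6: Δl = 2.2/cos47.2° = 3.238 m; N'_6 = 62·cos47.2° = 42.1; c'Δl = 14.89; W sinα = 45.5
Σc'Δl = 63.1 kN/m; ΣN' = 574.0 kN/m; ΣW sinα = 257.0 kN/m
Resisting = 63.1 + 574.0·tan24.7° = 63.1 + 264.0 = 327.1 kN/m
FS = 327.1 / 257.0 = 1.273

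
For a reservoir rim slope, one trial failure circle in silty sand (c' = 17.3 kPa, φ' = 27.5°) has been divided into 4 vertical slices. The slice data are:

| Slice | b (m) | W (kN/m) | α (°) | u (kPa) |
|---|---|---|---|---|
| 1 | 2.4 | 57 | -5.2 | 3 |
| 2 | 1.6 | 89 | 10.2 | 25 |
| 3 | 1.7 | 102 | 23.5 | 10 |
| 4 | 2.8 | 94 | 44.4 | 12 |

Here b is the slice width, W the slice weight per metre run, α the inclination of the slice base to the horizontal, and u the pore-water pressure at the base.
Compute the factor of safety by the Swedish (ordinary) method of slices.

FS = 2.30

Ordinary method of slices: FS = Σ[c'·Δl_i + (W_i cosα_i − u_i·Δl_i)·tanφ'] / Σ W_i sinα_i, with Δl_i = b_i / cosα_i.
Slice 1: Δl = 2.4/cos(-5.2°) = 2.410 m; N'_1 = 57·cos(-5.2°) − 3·2.410 = 49.5; c'Δl = 41.69; W sinα = -5.2
Slice 2: Δl = 1.6/cos10.2° = 1.626 m; N'_2 = 89·cos10.2° − 25·1.626 = 47.0; c'Δl = 28.12; W sinα = 15.8
Slice 3: Δl = 1.7/cos23.5° = 1.854 m; N'_3 = 102·cos23.5° − 10·1.854 = 75.0; c'Δl = 32.07; W sinα = 40.7
Slice 4: Δl = 2.8/cos44.4° = 3.919 m; N'_4 = 94·cos44.4° − 12·3.919 = 20.1; c'Δl = 67.80; W sinα = 65.8
Σc'Δl = 169.7 kN/m; ΣN' = 191.6 kN/m; ΣW sinα = 117.0 kN/m
Resisting = 169.7 + 191.6·tan27.5° = 169.7 + 99.8 = 269.4 kN/m
FS = 269.4 / 117.0 = 2.302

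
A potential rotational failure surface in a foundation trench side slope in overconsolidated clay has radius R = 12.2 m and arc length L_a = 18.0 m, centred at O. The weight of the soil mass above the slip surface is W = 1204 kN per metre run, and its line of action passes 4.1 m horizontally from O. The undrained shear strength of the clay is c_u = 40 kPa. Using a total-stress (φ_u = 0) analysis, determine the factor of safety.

Taking moments about the centre O, the resisting moment is provided by the undrained shear strength acting along the arc:
M_R = c_u·L_a·R = 40·18.00·12.2 = 8784.0 kN·m/m
M_D = W·d = 1204·4.1 = 4936.4 kN·m/m
FS = M_R / M_D = 8784.0 / 4936.4 = 1.779

FS = 1.78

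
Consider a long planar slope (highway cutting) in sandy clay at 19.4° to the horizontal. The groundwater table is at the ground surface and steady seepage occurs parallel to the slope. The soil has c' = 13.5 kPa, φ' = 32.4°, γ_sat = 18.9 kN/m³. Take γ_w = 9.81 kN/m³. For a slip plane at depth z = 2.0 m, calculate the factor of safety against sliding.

FS = 2.01

With seepage parallel to the slope and the water table at the surface, the effective normal stress on the slip plane uses the buoyant unit weight γ' = γ_sat − γ_w while the driving shear stress uses γ_sat:
FS = [c' + γ' z cos²β tanφ'] / [γ_sat z sinβ cosβ]
γ' = 18.9 − 9.81 = 9.09 kN/m³
Numerator = 13.5 + 9.09·2.0·cos²19.4°·tan32.4° = 13.5 + 9.09·2.0·0.8897·0.6346 = 23.764 kPa
Denominator = 18.9·2.0·sin19.4°·cos19.4° = 18.9·2.0·0.3322·0.9432 = 11.843 kPa
FS = 23.764 / 11.843 = 2.007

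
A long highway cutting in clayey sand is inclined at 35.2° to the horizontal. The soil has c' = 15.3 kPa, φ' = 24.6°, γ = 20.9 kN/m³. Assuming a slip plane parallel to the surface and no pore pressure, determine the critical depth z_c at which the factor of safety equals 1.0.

z_c = 4.43 m

Setting FS = 1.00 in FS = [c' + γz cos²β tanφ'] / [γz sinβ cosβ] and solving for z:
z = c' / [γ cosβ (FS·sinβ − cosβ·tanφ')]
  = 15.3 / [20.9·cos35.2°·(1.00·sin35.2° − cos35.2°·tan24.6°)]
  = 15.3 / [20.9·0.8171·(1.00·0.5764 − 0.8171·0.4578)]
  = 15.3 / 3.4552 = 4.428 m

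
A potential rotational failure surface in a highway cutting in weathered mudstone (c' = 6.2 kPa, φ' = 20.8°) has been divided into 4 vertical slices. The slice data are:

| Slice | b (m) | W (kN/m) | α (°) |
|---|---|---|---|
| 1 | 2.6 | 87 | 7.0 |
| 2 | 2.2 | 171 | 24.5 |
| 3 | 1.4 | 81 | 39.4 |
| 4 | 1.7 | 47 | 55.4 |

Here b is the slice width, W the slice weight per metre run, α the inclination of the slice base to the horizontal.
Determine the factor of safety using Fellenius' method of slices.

Ordinary method of slices: FS = Σ[c'·Δl_i + (W_i cosα_i)·tanφ'] / Σ W_i sinα_i, with Δl_i = b_i / cosα_i.
Slice 1: Δl = 2.6/cos7.0° = 2.620 m; N'_1 = 87·cos7.0° = 86.4; c'Δl = 16.24; W sinα = 10.6
Slice 2: Δl = 2.2/cos24.5° = 2.418 m; N'_2 = 171·cos24.5° = 155.6; c'Δl = 14.99; W sinα = 70.9
Slice 3: Δl = 1.4/cos39.4° = 1.812 m; N'_3 = 81·cos39.4° = 62.6; c'Δl = 11.23; W sinα = 51.4
Slice 4: Δl = 1.7/cos55.4° = 2.994 m; N'_4 = 47·cos55.4° = 26.7; c'Δl = 18.56; W sinα = 38.7
Σc'Δl = 61.0 kN/m; ΣN' = 331.2 kN/m; ΣW sinα = 171.6 kN/m
Resisting = 61.0 + 331.2·tan20.8° = 61.0 + 125.8 = 186.8 kN/m
FS = 186.8 / 171.6 = 1.089

FS = 1.09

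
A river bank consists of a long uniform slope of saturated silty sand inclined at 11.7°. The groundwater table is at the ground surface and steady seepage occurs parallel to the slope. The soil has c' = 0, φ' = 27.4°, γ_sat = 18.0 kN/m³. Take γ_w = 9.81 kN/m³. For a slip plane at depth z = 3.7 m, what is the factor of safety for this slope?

With seepage parallel to the slope and the water table at the surface, the effective normal stress on the slip plane uses the buoyant unit weight γ' = γ_sat − γ_w while the driving shear stress uses γ_sat:
FS = [c' + γ' z cos²β tanφ'] / [γ_sat z sinβ cosβ]
(For c' = 0 this reduces to FS = (γ'/γ_sat)·tanφ'/tanβ.)
γ' = 18.0 − 9.81 = 8.19 kN/m³
Numerator = 0.0 + 8.19·3.7·cos²11.7°·tan27.4° = 0.0 + 8.19·3.7·0.9589·0.5184 = 15.062 kPa
Denominator = 18.0·3.7·sin11.7°·cos11.7° = 18.0·3.7·0.2028·0.9792 = 13.225 kPa
FS = 15.062 / 13.225 = 1.139

FS = 1.14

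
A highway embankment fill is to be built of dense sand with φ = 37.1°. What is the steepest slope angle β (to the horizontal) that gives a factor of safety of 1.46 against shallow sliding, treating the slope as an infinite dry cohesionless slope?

β = 27.4°

For an infinite dry cohesionless slope FS = tanφ/tanβ, so tanβ = tanφ / FS.
tanβ = tan37.1° / 1.46 = 0.7563 / 1.46 = 0.5180
β = arctan(0.5180) = 27.38°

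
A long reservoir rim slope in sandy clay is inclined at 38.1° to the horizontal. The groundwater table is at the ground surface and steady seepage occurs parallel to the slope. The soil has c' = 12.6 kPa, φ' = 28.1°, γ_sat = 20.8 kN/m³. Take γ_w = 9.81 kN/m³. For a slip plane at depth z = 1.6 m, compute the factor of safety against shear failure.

FS = 1.14

With seepage parallel to the slope and the water table at the surface, the effective normal stress on the slip plane uses the buoyant unit weight γ' = γ_sat − γ_w while the driving shear stress uses γ_sat:
FS = [c' + γ' z cos²β tanφ'] / [γ_sat z sinβ cosβ]
γ' = 20.8 − 9.81 = 10.99 kN/m³
Numerator = 12.6 + 10.99·1.6·cos²38.1°·tan28.1° = 12.6 + 10.99·1.6·0.6193·0.5340 = 18.414 kPa
Denominator = 20.8·1.6·sin38.1°·cos38.1° = 20.8·1.6·0.6170·0.7869 = 16.160 kPa
FS = 18.414 / 16.160 = 1.140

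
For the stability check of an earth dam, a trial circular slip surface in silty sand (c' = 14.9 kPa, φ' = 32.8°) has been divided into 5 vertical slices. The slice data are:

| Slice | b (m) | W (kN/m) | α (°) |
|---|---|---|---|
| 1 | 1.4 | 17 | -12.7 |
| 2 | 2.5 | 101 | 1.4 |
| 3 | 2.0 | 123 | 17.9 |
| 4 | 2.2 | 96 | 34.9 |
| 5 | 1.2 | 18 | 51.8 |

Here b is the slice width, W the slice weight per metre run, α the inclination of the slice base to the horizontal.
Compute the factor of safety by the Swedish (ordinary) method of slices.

Ordinary method of slices: FS = Σ[c'·Δl_i + (W_i cosα_i)·tanφ'] / Σ W_i sinα_i, with Δl_i = b_i / cosα_i.
Slice 1: Δl = 1.4/cos(-12.7°) = 1.435 m; N'_1 = 17·cos(-12.7°) = 16.6; c'Δl = 21.38; W sinα = -3.7
Slice 2: Δl = 2.5/cos1.4° = 2.501 m; N'_2 = 101·cos1.4° = 101.0; c'Δl = 37.26; W sinα = 2.5
Slice 3: Δl = 2.0/cos17.9° = 2.102 m; N'_3 = 123·cos17.9° = 117.0; c'Δl = 31.32; W sinα = 37.8
Slice 4: Δl = 2.2/cos34.9° = 2.682 m; N'_4 = 96·cos34.9° = 78.7; c'Δl = 39.97; W sinα = 54.9
Slice 5: Δl = 1.2/cos51.8° = 1.940 m; N'_5 = 18·cos51.8° = 11.1; c'Δl = 28.91; W sinα = 14.1
Σc'Δl = 158.8 kN/m; ΣN' = 324.5 kN/m; ΣW sinα = 105.6 kN/m
Resisting = 158.8 + 324.5·tan32.8° = 158.8 + 209.1 = 367.9 kN/m
FS = 367.9 / 105.6 = 3.484

FS = 3.48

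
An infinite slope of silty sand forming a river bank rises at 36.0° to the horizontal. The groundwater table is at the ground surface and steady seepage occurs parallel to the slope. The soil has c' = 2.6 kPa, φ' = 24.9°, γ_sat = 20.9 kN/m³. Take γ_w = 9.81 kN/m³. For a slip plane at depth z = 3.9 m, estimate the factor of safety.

With seepage parallel to the slope and the water table at the surface, the effective normal stress on the slip plane uses the buoyant unit weight γ' = γ_sat − γ_w while the driving shear stress uses γ_sat:
FS = [c' + γ' z cos²β tanφ'] / [γ_sat z sinβ cosβ]
γ' = 20.9 − 9.81 = 11.09 kN/m³
Numerator = 2.6 + 11.09·3.9·cos²36.0°·tan24.9° = 2.6 + 11.09·3.9·0.6545·0.4642 = 15.740 kPa
Denominator = 20.9·3.9·sin36.0°·cos36.0° = 20.9·3.9·0.5878·0.8090 = 38.760 kPa
FS = 15.740 / 38.760 = 0.406

FS = 0.41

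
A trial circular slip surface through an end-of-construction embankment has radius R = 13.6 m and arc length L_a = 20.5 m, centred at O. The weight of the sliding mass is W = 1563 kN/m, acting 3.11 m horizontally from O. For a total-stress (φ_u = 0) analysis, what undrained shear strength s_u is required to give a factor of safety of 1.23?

s_u = 21.4 kPa

FS = s_u·L_a·R / (W·d), so s_u = FS·W·d / (L_a·R).
s_u = 1.23·1563·3.11 / (20.50·13.6) = 5978.9 / 278.80 = 21.45 kPa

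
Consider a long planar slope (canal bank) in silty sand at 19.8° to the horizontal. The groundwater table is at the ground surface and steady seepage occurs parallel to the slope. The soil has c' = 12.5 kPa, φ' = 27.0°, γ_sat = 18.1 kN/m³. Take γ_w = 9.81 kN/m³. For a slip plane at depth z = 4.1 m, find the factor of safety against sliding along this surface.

FS = 1.18

With seepage parallel to the slope and the water table at the surface, the effective normal stress on the slip plane uses the buoyant unit weight γ' = γ_sat − γ_w while the driving shear stress uses γ_sat:
FS = [c' + γ' z cos²β tanφ'] / [γ_sat z sinβ cosβ]
γ' = 18.1 − 9.81 = 8.29 kN/m³
Numerator = 12.5 + 8.29·4.1·cos²19.8°·tan27.0° = 12.5 + 8.29·4.1·0.8853·0.5095 = 27.831 kPa
Denominator = 18.1·4.1·sin19.8°·cos19.8° = 18.1·4.1·0.3387·0.9409 = 23.652 kPa
FS = 27.831 / 23.652 = 1.177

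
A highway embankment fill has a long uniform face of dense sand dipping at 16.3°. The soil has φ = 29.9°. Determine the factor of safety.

FS = 1.97

For a dry cohesionless infinite slope the factor of safety is FS = tanφ / tanβ.
FS = tan29.9° / tan16.3° = 0.5750 / 0.2924 = 1.966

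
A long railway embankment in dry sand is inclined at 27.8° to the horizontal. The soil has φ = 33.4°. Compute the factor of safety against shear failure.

FS = 1.25

For a dry cohesionless infinite slope the factor of safety is FS = tanφ / tanβ.
FS = tan33.4° / tan27.8° = 0.6594 / 0.5272 = 1.251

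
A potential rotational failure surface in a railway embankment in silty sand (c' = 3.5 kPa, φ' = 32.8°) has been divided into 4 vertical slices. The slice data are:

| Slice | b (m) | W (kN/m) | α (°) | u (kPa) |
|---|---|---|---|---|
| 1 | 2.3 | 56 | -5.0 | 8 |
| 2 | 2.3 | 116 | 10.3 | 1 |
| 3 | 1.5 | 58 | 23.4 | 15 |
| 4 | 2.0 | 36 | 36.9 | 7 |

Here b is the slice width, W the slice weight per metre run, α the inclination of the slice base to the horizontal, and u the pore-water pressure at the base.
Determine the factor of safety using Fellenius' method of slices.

Ordinary method of slices: FS = Σ[c'·Δl_i + (W_i cosα_i − u_i·Δl_i)·tanφ'] / Σ W_i sinα_i, with Δl_i = b_i / cosα_i.
Slice 1: Δl = 2.3/cos(-5.0°) = 2.309 m; N'_1 = 56·cos(-5.0°) − 8·2.309 = 37.3; c'Δl = 8.08; W sinα = -4.9
Slice 2: Δl = 2.3/cos10.3° = 2.338 m; N'_2 = 116·cos10.3° − 1·2.338 = 111.8; c'Δl = 8.18; W sinα = 20.7
Slice 3: Δl = 1.5/cos23.4° = 1.634 m; N'_3 = 58·cos23.4° − 15·1.634 = 28.7; c'Δl = 5.72; W sinα = 23.0
Slice 4: Δl = 2.0/cos36.9° = 2.501 m; N'_4 = 36·cos36.9° − 7·2.501 = 11.3; c'Δl = 8.75; W sinα = 21.6
Σc'Δl = 30.7 kN/m; ΣN' = 189.1 kN/m; ΣW sinα = 60.5 kN/m
Resisting = 30.7 + 189.1·tan32.8° = 30.7 + 121.9 = 152.6 kN/m
FS = 152.6 / 60.5 = 2.522

FS = 2.52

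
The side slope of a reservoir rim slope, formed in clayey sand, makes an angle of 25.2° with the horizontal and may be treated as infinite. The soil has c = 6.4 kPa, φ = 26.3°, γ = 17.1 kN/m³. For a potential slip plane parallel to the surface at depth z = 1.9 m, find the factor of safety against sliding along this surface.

FS = 1.56

For an infinite slope with a slip plane parallel to the surface (no pore pressure): FS = [c + γz cos²β tanφ] / [γz sinβ cosβ].
γz = 17.1·1.9 = 32.49 kN/m²
Numerator = 6.4 + 32.49·cos²25.2°·tan26.3° = 6.4 + 32.49·0.8187·0.4942 = 19.547 kPa
Denominator = 32.49·sin25.2°·cos25.2° = 32.49·0.4258·0.9048 = 12.517 kPa
FS = 19.547 / 12.517 = 1.562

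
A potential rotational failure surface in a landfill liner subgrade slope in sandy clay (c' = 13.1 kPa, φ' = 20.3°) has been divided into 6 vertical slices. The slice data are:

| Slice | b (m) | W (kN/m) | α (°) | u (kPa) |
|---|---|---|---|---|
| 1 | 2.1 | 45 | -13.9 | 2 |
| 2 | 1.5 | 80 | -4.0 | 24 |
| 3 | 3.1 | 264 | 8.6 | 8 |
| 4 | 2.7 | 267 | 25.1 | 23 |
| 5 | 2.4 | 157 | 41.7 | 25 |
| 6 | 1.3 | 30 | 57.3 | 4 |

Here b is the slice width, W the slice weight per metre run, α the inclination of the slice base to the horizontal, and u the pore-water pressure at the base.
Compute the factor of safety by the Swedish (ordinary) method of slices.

Ordinary method of slices: FS = Σ[c'·Δl_i + (W_i cosα_i − u_i·Δl_i)·tanφ'] / Σ W_i sinα_i, with Δl_i = b_i / cosα_i.
Slice 1: Δl = 2.1/cos(-13.9°) = 2.163 m; N'_1 = 45·cos(-13.9°) − 2·2.163 = 39.4; c'Δl = 28.34; W sinα = -10.8
Slice 2: Δl = 1.5/cos(-4.0°) = 1.504 m; N'_2 = 80·cos(-4.0°) − 24·1.504 = 43.7; c'Δl = 19.70; W sinα = -5.6
Slice 3: Δl = 3.1/cos8.6° = 3.135 m; N'_3 = 264·cos8.6° − 8·3.135 = 235.9; c'Δl = 41.07; W sinα = 39.5
Slice 4: Δl = 2.7/cos25.1° = 2.982 m; N'_4 = 267·cos25.1° − 23·2.982 = 173.2; c'Δl = 39.06; W sinα = 113.3
Slice 5: Δl = 2.4/cos41.7° = 3.214 m; N'_5 = 157·cos41.7° − 25·3.214 = 36.9; c'Δl = 42.11; W sinα = 104.4
Slice 6: Δl = 1.3/cos57.3° = 2.406 m; N'_6 = 30·cos57.3° − 4·2.406 = 6.6; c'Δl = 31.52; W sinα = 25.2
Σc'Δl = 201.8 kN/m; ΣN' = 535.7 kN/m; ΣW sinα = 266.0 kN/m
Resisting = 201.8 + 535.7·tan20.3° = 201.8 + 198.2 = 400.0 kN/m
FS = 400.0 / 266.0 = 1.503

FS = 1.50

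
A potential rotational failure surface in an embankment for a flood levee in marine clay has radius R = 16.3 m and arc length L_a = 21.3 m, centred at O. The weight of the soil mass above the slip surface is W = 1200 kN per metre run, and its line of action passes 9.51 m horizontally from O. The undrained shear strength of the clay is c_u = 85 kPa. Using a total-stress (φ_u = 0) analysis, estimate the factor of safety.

FS = 2.59

Taking moments about the centre O, the resisting moment is provided by the undrained shear strength acting along the arc:
M_R = c_u·L_a·R = 85·21.30·16.3 = 29511.2 kN·m/m
M_D = W·d = 1200·9.51 = 11412.0 kN·m/m
FS = M_R / M_D = 29511.2 / 11412.0 = 2.586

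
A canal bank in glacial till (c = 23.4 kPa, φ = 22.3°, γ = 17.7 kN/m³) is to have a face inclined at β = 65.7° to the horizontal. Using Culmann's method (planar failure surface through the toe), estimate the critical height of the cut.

Culmann's analysis gives the critical failure plane at α_cr = (β + φ)/2 = (65.7 + 22.3)/2 = 44.0°, and the critical height
H_c = (4c/γ) · sinβ cosφ / [1 − cos(β − φ)]
    = (4·23.4/17.7) · sin65.7°·cos22.3° / [1 − cos(43.4°)]
    = 5.288 · 0.9114·0.9252 / [1 − 0.7266]
    = 5.288 · 0.8432 / 0.2734
    = 16.31 m

H_c = 16.31 m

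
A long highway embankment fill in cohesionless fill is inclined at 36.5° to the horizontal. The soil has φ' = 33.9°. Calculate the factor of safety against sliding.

FS = 0.91

For a dry cohesionless infinite slope the factor of safety is FS = tanφ' / tanβ.
FS = tan33.9° / tan36.5° = 0.6720 / 0.7400 = 0.908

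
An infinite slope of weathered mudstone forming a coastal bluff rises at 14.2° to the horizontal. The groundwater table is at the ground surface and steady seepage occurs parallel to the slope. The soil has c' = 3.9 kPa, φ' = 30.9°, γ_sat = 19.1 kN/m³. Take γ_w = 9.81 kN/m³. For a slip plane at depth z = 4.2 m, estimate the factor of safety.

FS = 1.35

With seepage parallel to the slope and the water table at the surface, the effective normal stress on the slip plane uses the buoyant unit weight γ' = γ_sat − γ_w while the driving shear stress uses γ_sat:
FS = [c' + γ' z cos²β tanφ'] / [γ_sat z sinβ cosβ]
γ' = 19.1 − 9.81 = 9.29 kN/m³
Numerator = 3.9 + 9.29·4.2·cos²14.2°·tan30.9° = 3.9 + 9.29·4.2·0.9398·0.5985 = 25.847 kPa
Denominator = 19.1·4.2·sin14.2°·cos14.2° = 19.1·4.2·0.2453·0.9694 = 19.077 kPa
FS = 25.847 / 19.077 = 1.355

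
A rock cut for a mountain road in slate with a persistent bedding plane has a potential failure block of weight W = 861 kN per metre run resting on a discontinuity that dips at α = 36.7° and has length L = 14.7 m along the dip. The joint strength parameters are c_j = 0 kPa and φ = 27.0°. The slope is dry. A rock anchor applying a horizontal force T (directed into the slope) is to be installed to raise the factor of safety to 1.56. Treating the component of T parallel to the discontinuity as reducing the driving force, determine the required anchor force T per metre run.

Resolving forces along and normal to the sliding plane, with the horizontal anchor force T adding T·sinα to the effective normal force and T·cosα acting up the plane against the driving force:
FS = [c_jL + (W cosα + T sinα) tanφ] / [W sinα − T cosα]
Without the anchor: N' = 690.3 kN/m, driving T_d = 514.6 kN/m, resisting R = 0·14.7 + 690.3·tan27.0° = 351.7 kN/m, FS = 0.68.
Setting FS = 1.56 and solving for T:
1.56·(514.6 − T cos36.7°) = 351.7 + T sin36.7°·tan27.0°
T·(sin36.7°·tan27.0° + 1.56·cos36.7°) = 1.56·514.6 − 351.7
T·(0.5976·0.5095 + 1.56·0.8018) = 802.7 − 351.7 = 451.0
T·1.5553 = 451.0
T = 290.0 kN/m

T = 290 kN/m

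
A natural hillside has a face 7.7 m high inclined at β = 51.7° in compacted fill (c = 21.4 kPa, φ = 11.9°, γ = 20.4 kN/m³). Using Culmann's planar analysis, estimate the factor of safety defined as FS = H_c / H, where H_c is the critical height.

FS = 1.81

H_c = (4c/γ) · sinβ cosφ / [1 − cos(β − φ)]
    = (4·21.4/20.4) · sin51.7°·cos11.9° / [1 − cos39.8°]
    = 4.196 · 0.7679 / 0.2317 = 13.91 m
FS = H_c / H = 13.91 / 7.7 = 1.806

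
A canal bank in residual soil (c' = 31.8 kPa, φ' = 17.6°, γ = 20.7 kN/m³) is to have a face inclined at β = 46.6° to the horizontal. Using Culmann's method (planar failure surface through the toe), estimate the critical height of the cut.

H_c = 33.94 m

Culmann's analysis gives the critical failure plane at α_cr = (β + φ')/2 = (46.6 + 17.6)/2 = 32.1°, and the critical height
H_c = (4c'/γ) · sinβ cosφ' / [1 − cos(β − φ')]
    = (4·31.8/20.7) · sin46.6°·cos17.6° / [1 − cos(29.0°)]
    = 6.145 · 0.7266·0.9532 / [1 − 0.8746]
    = 6.145 · 0.6926 / 0.1254
    = 33.94 m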